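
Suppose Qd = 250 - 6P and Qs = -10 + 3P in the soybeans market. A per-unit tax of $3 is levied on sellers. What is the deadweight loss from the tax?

Deadweight loss = 9

Pre-tax equilibrium: P* = 260/9, Q* = 230/3.
Tax on sellers shifts supply to Qs = -10 + 3(P − 3) = -19 + 3P.
250 - 6P = -19 + 3P gives buyer price Pb = 269/9; sellers receive Ps = 269/9 − 3 = 242/9.
New quantity: Q = 250 − 6(269/9) = 212/3.
DWL = ½ × 3 × (230/3 − 212/3) = 9.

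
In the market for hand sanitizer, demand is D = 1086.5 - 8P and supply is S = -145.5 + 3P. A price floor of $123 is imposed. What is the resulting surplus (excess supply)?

Equilibrium price would be P* = 112, so the floor at 123 binds.
At P = 123: D = 102.5, S = 223.5.
Surplus = 223.5 − 102.5 = 121.

Surplus = 121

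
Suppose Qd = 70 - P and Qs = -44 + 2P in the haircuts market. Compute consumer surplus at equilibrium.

Consumer surplus = 512

Equilibrium: 70 - P = -44 + 2P gives P* = 38, Q* = 32.
Demand choke price (Qd = 0): P = 70.
CS = ½(70 − 38)(32) = 512.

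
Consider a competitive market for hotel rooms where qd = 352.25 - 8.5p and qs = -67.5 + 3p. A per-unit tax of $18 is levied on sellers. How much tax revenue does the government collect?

Tax revenue = 864/23

Pre-tax equilibrium: p* = 36.5, q* = 42.
Tax on sellers shifts supply to qs = -67.5 + 3(p − 18) = -121.5 + 3p.
352.25 - 8.5p = -121.5 + 3p gives buyer price pb = 1895/46; sellers receive ps = 1895/46 − 18 = 1067/46.
New quantity: q = 352.25 − 8.5(1895/46) = 48/23.
Revenue = 18 × 48/23 = 864/23.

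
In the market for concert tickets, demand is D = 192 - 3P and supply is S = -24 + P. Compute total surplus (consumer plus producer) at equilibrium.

Total surplus = 600

Equilibrium: 192 - 3P = -24 + P gives P* = 54, Q* = 30.
Demand choke price: P = 64; supply starts at P = 24.
CS = ½(64 − 54)(30) = 150; PS = ½(54 − 24)(30) = 450.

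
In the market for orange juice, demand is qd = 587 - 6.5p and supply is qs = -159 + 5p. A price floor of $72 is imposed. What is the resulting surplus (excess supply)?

Surplus = 82

Equilibrium price would be p* = 1492/23, so the floor at 72 binds.
At p = 72: qd = 119, qs = 201.
Surplus = 201 − 119 = 82.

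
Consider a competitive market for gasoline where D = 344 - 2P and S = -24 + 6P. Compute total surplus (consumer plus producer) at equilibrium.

Total surplus = 21168

Equilibrium: 344 - 2P = -24 + 6P gives P* = 46, Q* = 252.
Demand choke price: P = 172; supply starts at P = 4.
CS = ½(172 − 46)(252) = 15876; PS = ½(46 − 4)(252) = 5292.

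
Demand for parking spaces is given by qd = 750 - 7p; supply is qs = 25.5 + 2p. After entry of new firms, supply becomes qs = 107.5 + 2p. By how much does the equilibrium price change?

Original equilibrium: p* = 80.5, q* = 186.5.
New equilibrium: 750 - 7p = 107.5 + 2p, so 642.5 = 9p and p' = 1285/18; q' = 750 − 7(1285/18) = 4505/18.
Change in price: 1285/18 − 80.5 = -82/9.

Δp = -82/9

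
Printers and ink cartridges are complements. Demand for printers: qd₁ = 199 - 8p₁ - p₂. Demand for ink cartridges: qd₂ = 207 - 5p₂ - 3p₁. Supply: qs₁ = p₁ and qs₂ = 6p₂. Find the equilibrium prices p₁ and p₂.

Market 1: 199 - 8p₁ - p₂ = p₁ → 9p₁ + p₂ = 199.
Market 2: 11p₂ + 3p₁ = 207.
Eliminating p₂: 11×(1) − 1×(2) gives 96p₁ = 1982, so p₁ = 991/48.
Back-substitute into (2): p₂ = (207 − 3×991/48) / 11 = 13.1875.

p₁ = 991/48, p₂ = 13.1875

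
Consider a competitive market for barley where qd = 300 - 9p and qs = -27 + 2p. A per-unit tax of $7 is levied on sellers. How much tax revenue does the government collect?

Pre-tax equilibrium: p* = 327/11, q* = 357/11.
Tax on sellers shifts supply to qs = -27 + 2(p − 7) = -41 + 2p.
300 - 9p = -41 + 2p gives buyer price pb = 31; sellers receive ps = 31 − 7 = 24.
New quantity: q = 300 − 9(31) = 21.
Revenue = 7 × 21 = 147.

Tax revenue = 147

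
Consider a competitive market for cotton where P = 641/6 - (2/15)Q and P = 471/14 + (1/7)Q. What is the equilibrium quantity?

Q* = 265

Set the two price expressions equal: 641/6 - (2/15)Q = 471/14 + (1/7)Q.
1537/21 = (29/105)Q, so Q* = 265.
P* = 641/6 − (2/15)(265) = 71.5.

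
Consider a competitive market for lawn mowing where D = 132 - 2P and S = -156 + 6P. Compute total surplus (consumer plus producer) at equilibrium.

Equilibrium: 132 - 2P = -156 + 6P gives P* = 36, Q* = 60.
Demand choke price: P = 66; supply starts at P = 26.
CS = ½(66 − 36)(60) = 900; PS = ½(36 − 26)(60) = 300.

Total surplus = 1200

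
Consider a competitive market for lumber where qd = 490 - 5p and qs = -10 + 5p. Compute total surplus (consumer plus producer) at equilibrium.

Total surplus = 11520

Equilibrium: 490 - 5p = -10 + 5p gives p* = 50, q* = 240.
Demand choke price: p = 98; supply starts at p = 2.
CS = ½(98 − 50)(240) = 5760; PS = ½(50 − 2)(240) = 5760.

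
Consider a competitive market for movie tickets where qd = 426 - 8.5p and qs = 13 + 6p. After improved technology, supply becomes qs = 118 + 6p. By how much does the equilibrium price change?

Original equilibrium: p* = 826/29, q* = 5333/29.
New equilibrium: 426 - 8.5p = 118 + 6p, so 308 = 14.5p and p' = 616/29; q' = 426 − 8.5(616/29) = 7118/29.
Change in price: 616/29 − 826/29 = -210/29.

Δp = -210/29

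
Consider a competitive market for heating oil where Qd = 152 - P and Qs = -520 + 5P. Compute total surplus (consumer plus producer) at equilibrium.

Equilibrium: 152 - P = -520 + 5P gives P* = 112, Q* = 40.
Demand choke price: P = 152; supply starts at P = 104.
CS = ½(152 − 112)(40) = 800; PS = ½(112 − 104)(40) = 160.

Total surplus = 960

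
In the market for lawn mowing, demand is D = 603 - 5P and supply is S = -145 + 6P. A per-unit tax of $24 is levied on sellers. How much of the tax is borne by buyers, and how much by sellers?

Pre-tax equilibrium: P* = 68, Q* = 263.
Tax on sellers shifts supply to S = -145 + 6(P − 24) = -289 + 6P.
603 - 5P = -289 + 6P gives buyer price Pb = 892/11; sellers receive Ps = 892/11 − 24 = 628/11.
New quantity: Q = 603 − 5(892/11) = 2173/11.
Buyer burden = 892/11 − 68 = 144/11; seller burden = 68 − 628/11 = 120/11.

Buyers bear 144/11, sellers bear 120/11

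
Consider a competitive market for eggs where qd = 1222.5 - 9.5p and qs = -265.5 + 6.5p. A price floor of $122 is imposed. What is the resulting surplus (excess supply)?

Equilibrium price would be p* = 93, so the floor at 122 binds.
At p = 122: qd = 63.5, qs = 527.5.
Surplus = 527.5 − 63.5 = 464.

Surplus = 464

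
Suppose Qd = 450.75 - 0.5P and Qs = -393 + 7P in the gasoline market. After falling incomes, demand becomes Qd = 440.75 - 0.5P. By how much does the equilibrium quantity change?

Original equilibrium: P* = 112.5, Q* = 394.5.
New equilibrium: 440.75 - 0.5P = -393 + 7P, so 833.75 = 7.5P and P' = 667/6; Q' = 440.75 − 0.5(667/6) = 2311/6.
Change in quantity: 2311/6 − 394.5 = -28/3.

ΔQ = -28/3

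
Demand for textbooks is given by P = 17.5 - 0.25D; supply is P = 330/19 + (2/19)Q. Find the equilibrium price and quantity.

Set the two price expressions equal: 17.5 - 0.25Q = 330/19 + (2/19)Q.
5/38 = (27/76)Q, so Q* = 10/27.
P* = 17.5 − (0.25)(10/27) = 470/27.

P* = 470/27, Q* = 10/27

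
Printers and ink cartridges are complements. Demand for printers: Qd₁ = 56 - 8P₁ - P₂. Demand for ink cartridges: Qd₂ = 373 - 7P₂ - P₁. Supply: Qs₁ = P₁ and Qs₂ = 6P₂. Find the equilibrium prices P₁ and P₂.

Market 1: 56 - 8P₁ - P₂ = P₁ → 9P₁ + P₂ = 56.
Market 2: 13P₂ + P₁ = 373.
Eliminating P₂: 13×(1) − 1×(2) gives 116P₁ = 355, so P₁ = 355/116.
Back-substitute into (2): P₂ = (373 − 1×355/116) / 13 = 3301/116.

P₁ = 355/116, P₂ = 3301/116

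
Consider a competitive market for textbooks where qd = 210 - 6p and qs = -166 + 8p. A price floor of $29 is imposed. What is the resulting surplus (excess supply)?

Surplus = 30

Equilibrium price would be p* = 188/7, so the floor at 29 binds.
At p = 29: qd = 36, qs = 66.
Surplus = 66 − 36 = 30.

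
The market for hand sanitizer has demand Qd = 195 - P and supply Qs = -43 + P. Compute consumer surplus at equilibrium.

Equilibrium: 195 - P = -43 + P gives P* = 119, Q* = 76.
Demand choke price (Qd = 0): P = 195.
CS = ½(195 − 119)(76) = 2888.

Consumer surplus = 2888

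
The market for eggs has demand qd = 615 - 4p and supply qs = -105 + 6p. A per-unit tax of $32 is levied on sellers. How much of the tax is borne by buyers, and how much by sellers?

Pre-tax equilibrium: p* = 72, q* = 327.
Tax on sellers shifts supply to qs = -105 + 6(p − 32) = -297 + 6p.
615 - 4p = -297 + 6p gives buyer price pb = 91.2; sellers receive ps = 91.2 − 32 = 59.2.
New quantity: q = 615 − 4(91.2) = 250.2.
Buyer burden = 91.2 − 72 = 19.2; seller burden = 72 − 59.2 = 12.8.

Buyers bear $19.2, sellers bear $12.8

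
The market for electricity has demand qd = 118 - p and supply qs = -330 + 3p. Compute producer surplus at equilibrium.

Equilibrium: 118 - p = -330 + 3p gives p* = 112, q* = 6.
Supply starts at p = 110 (where qs = 0).
PS = ½(112 − 110)(6) = 6.

Producer surplus = 6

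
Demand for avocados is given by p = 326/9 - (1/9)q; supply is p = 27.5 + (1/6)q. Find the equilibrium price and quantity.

p* = 491/15, q* = 31.4

Set the two price expressions equal: 326/9 - (1/9)q = 27.5 + (1/6)q.
157/18 = (5/18)q, so q* = 31.4.
p* = 326/9 − (1/9)(31.4) = 491/15.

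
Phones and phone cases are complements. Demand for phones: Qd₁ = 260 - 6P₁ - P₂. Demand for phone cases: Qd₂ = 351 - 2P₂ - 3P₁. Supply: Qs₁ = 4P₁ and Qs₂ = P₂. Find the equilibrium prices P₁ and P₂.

P₁ = 143/9, P₂ = 910/9

Market 1: 260 - 6P₁ - P₂ = 4P₁ → 10P₁ + P₂ = 260.
Market 2: 3P₂ + 3P₁ = 351.
Eliminating P₂: 3×(1) − 1×(2) gives 27P₁ = 429, so P₁ = 143/9.
Back-substitute into (2): P₂ = (351 − 3×143/9) / 3 = 910/9.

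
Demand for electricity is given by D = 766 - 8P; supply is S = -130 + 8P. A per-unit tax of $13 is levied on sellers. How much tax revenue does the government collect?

Tax revenue = 3458

Pre-tax equilibrium: P* = 56, Q* = 318.
Tax on sellers shifts supply to S = -130 + 8(P − 13) = -234 + 8P.
766 - 8P = -234 + 8P gives buyer price Pb = 62.5; sellers receive Ps = 62.5 − 13 = 49.5.
New quantity: Q = 766 − 8(62.5) = 266.
Revenue = 13 × 266 = 3458.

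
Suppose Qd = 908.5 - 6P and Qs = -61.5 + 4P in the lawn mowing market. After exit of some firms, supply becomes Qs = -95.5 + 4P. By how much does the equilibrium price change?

Original equilibrium: P* = 97, Q* = 326.5.
New equilibrium: 908.5 - 6P = -95.5 + 4P, so 1004 = 10P and P' = 100.4; Q' = 908.5 − 6(100.4) = 306.1.
Change in price: 100.4 − 97 = 3.4.

ΔP = 3.4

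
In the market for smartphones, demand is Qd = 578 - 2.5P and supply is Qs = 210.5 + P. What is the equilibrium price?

Set Qd = Qs: 578 - 2.5P = 210.5 + P.
367.5 = 3.5P, so P* = 105.
Q* = 578 − 2.5(105) = 315.5.

P* = 105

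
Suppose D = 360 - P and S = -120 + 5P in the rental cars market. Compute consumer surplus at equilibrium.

Consumer surplus = 39200

Equilibrium: 360 - P = -120 + 5P gives P* = 80, Q* = 280.
Demand choke price (D = 0): P = 360.
CS = ½(360 − 80)(280) = 39200.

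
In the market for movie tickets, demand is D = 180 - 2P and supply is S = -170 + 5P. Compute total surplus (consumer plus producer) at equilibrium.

Equilibrium: 180 - 2P = -170 + 5P gives P* = 50, Q* = 80.
Demand choke price: P = 90; supply starts at P = 34.
CS = ½(90 − 50)(80) = 1600; PS = ½(50 − 34)(80) = 640.

Total surplus = 2240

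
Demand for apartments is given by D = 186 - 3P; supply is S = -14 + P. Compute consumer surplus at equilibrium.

Consumer surplus = 216

Equilibrium: 186 - 3P = -14 + P gives P* = 50, Q* = 36.
Demand choke price (D = 0): P = 62.
CS = ½(62 − 50)(36) = 216.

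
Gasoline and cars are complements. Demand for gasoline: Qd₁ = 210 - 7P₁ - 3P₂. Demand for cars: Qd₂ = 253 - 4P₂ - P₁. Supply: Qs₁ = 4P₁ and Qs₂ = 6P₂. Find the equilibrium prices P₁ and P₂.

Market 1: 210 - 7P₁ - 3P₂ = 4P₁ → 11P₁ + 3P₂ = 210.
Market 2: 10P₂ + P₁ = 253.
Eliminating P₂: 10×(1) − 3×(2) gives 107P₁ = 1341, so P₁ = 1341/107.
Back-substitute into (2): P₂ = (253 − 1×1341/107) / 10 = 2573/107.

P₁ = 1341/107, P₂ = 2573/107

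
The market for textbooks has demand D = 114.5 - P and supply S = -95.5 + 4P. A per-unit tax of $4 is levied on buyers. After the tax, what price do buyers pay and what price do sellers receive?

Buyers pay $45.2, sellers receive $41.2

Pre-tax equilibrium: P* = 42, Q* = 72.5.
Tax on buyers shifts demand to D = 114.5 − 1(P + 4) = 110.5 - P.
110.5 - P = -95.5 + 4P gives seller price Ps = 41.2; buyers pay Pb = 41.2 + 4 = 45.2.
New quantity: Q = 114.5 − 1(45.2) = 69.3.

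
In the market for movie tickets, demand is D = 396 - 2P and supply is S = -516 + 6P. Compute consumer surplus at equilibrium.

Consumer surplus = 7056

Equilibrium: 396 - 2P = -516 + 6P gives P* = 114, Q* = 168.
Demand choke price (D = 0): P = 198.
CS = ½(198 − 114)(168) = 7056.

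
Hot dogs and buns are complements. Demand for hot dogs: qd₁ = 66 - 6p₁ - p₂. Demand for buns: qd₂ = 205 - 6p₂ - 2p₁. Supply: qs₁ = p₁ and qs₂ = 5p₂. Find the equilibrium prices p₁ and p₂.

p₁ = 521/75, p₂ = 1303/75

Market 1: 66 - 6p₁ - p₂ = p₁ → 7p₁ + p₂ = 66.
Market 2: 11p₂ + 2p₁ = 205.
Eliminating p₂: 11×(1) − 1×(2) gives 75p₁ = 521, so p₁ = 521/75.
Back-substitute into (2): p₂ = (205 − 2×521/75) / 11 = 1303/75.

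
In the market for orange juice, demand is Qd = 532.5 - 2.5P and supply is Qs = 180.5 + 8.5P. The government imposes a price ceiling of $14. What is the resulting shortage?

Equilibrium price would be P* = 32, so the ceiling at 14 binds.
At P = 14: Qd = 532.5 − 2.5(14) = 497.5, Qs = 180.5 + 8.5(14) = 299.5.
Shortage = 497.5 − 299.5 = 198.

Shortage = 198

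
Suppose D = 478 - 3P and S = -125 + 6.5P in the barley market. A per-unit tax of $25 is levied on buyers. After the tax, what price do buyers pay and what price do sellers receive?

Buyers pay 1531/19, sellers receive 1056/19

Pre-tax equilibrium: P* = 1206/19, Q* = 5464/19.
Tax on buyers shifts demand to D = 478 − 3(P + 25) = 403 - 3P.
403 - 3P = -125 + 6.5P gives seller price Ps = 1056/19; buyers pay Pb = 1056/19 + 25 = 1531/19.
New quantity: Q = 478 − 3(1531/19) = 4489/19.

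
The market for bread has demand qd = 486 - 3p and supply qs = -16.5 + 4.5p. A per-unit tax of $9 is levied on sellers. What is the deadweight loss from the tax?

Deadweight loss = 72.9

Pre-tax equilibrium: p* = 67, q* = 285.
Tax on sellers shifts supply to qs = -16.5 + 4.5(p − 9) = -57 + 4.5p.
486 - 3p = -57 + 4.5p gives buyer price pb = 72.4; sellers receive ps = 72.4 − 9 = 63.4.
New quantity: q = 486 − 3(72.4) = 268.8.
DWL = ½ × 9 × (285 − 268.8) = 72.9.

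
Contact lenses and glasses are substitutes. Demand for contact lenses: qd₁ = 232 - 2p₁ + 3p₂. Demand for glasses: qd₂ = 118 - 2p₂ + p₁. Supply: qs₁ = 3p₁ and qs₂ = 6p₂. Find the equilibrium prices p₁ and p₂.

Market 1: 232 - 2p₁ + 3p₂ = 3p₁ → 5p₁ - 3p₂ = 232.
Market 2: 8p₂ - p₁ = 118.
Eliminating p₂: 8×(1) + 3×(2) gives 37p₁ = 2210, so p₁ = 2210/37.
Back-substitute into (2): p₂ = (118 + 1×2210/37) / 8 = 822/37.

p₁ = 2210/37, p₂ = 822/37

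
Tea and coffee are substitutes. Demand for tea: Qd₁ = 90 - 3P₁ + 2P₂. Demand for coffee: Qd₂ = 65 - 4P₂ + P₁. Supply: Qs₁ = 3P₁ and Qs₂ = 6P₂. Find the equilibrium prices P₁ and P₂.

Market 1: 90 - 3P₁ + 2P₂ = 3P₁ → 6P₁ - 2P₂ = 90.
Market 2: 10P₂ - P₁ = 65.
Eliminating P₂: 10×(1) + 2×(2) gives 58P₁ = 1030, so P₁ = 515/29.
Back-substitute into (2): P₂ = (65 + 1×515/29) / 10 = 240/29.

P₁ = 515/29, P₂ = 240/29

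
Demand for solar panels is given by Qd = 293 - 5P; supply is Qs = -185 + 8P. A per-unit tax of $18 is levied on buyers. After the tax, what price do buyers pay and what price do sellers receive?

Buyers pay 622/13, sellers receive 388/13

Pre-tax equilibrium: P* = 478/13, Q* = 1419/13.
Tax on buyers shifts demand to Qd = 293 − 5(P + 18) = 203 - 5P.
203 - 5P = -185 + 8P gives seller price Ps = 388/13; buyers pay Pb = 388/13 + 18 = 622/13.
New quantity: Q = 293 − 5(622/13) = 699/13.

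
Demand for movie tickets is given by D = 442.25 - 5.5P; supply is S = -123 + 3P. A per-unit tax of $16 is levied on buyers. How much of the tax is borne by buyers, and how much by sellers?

Pre-tax equilibrium: P* = 66.5, Q* = 76.5.
Tax on buyers shifts demand to D = 442.25 − 5.5(P + 16) = 354.25 - 5.5P.
354.25 - 5.5P = -123 + 3P gives seller price Ps = 1909/34; buyers pay Pb = 1909/34 + 16 = 2453/34.
New quantity: Q = 442.25 − 5.5(2453/34) = 1545/34.
Buyer burden = 2453/34 − 66.5 = 96/17; seller burden = 66.5 − 1909/34 = 176/17.

Buyers bear 96/17, sellers bear 176/17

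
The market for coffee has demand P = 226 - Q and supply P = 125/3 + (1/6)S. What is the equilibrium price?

P* = 68

Set the two price expressions equal: 226 - Q = 125/3 + (1/6)Q.
553/3 = (7/6)Q, so Q* = 158.
P* = 226 − (1)(158) = 68.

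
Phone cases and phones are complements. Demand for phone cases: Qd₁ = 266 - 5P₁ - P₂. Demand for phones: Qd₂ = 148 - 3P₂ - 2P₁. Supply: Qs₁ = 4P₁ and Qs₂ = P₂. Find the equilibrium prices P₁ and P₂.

Market 1: 266 - 5P₁ - P₂ = 4P₁ → 9P₁ + P₂ = 266.
Market 2: 4P₂ + 2P₁ = 148.
Eliminating P₂: 4×(1) − 1×(2) gives 34P₁ = 916, so P₁ = 458/17.
Back-substitute into (2): P₂ = (148 − 2×458/17) / 4 = 400/17.

P₁ = 458/17, P₂ = 400/17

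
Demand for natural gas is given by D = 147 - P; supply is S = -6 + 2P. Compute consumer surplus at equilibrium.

Consumer surplus = 4608

Equilibrium: 147 - P = -6 + 2P gives P* = 51, Q* = 96.
Demand choke price (D = 0): P = 147.
CS = ½(147 − 51)(96) = 4608.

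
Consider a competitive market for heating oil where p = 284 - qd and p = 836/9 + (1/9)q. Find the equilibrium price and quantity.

p* = 112, q* = 172

Set the two price expressions equal: 284 - q = 836/9 + (1/9)q.
1720/9 = (10/9)q, so q* = 172.
p* = 284 − (1)(172) = 112.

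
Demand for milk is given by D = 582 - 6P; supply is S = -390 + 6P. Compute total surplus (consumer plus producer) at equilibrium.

Total surplus = 1536

Equilibrium: 582 - 6P = -390 + 6P gives P* = 81, Q* = 96.
Demand choke price: P = 97; supply starts at P = 65.
CS = ½(97 − 81)(96) = 768; PS = ½(81 − 65)(96) = 768.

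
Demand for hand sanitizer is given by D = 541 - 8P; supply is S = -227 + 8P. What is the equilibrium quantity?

Q* = 157

Set D = S: 541 - 8P = -227 + 8P.
768 = 16P, so P* = 48.
Q* = 541 − 8(48) = 157.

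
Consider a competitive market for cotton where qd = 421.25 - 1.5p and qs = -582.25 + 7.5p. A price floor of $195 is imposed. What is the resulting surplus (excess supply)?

Equilibrium price would be p* = 111.5, so the floor at 195 binds.
At p = 195: qd = 128.75, qs = 880.25.
Surplus = 880.25 − 128.75 = 751.5.

Surplus = 751.5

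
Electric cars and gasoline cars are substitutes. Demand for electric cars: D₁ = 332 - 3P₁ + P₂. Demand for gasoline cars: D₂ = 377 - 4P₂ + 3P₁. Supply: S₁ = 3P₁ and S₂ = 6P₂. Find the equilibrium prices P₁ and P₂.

Market 1: 332 - 3P₁ + P₂ = 3P₁ → 6P₁ - P₂ = 332.
Market 2: 10P₂ - 3P₁ = 377.
Eliminating P₂: 10×(1) + 1×(2) gives 57P₁ = 3697, so P₁ = 3697/57.
Back-substitute into (2): P₂ = (377 + 3×3697/57) / 10 = 1086/19.

P₁ = 3697/57, P₂ = 1086/19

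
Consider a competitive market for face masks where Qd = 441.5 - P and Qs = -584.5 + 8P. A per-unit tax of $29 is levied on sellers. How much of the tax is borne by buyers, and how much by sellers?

Pre-tax equilibrium: P* = 114, Q* = 327.5.
Tax on sellers shifts supply to Qs = -584.5 + 8(P − 29) = -816.5 + 8P.
441.5 - P = -816.5 + 8P gives buyer price Pb = 1258/9; sellers receive Ps = 1258/9 − 29 = 997/9.
New quantity: Q = 441.5 − 1(1258/9) = 5431/18.
Buyer burden = 1258/9 − 114 = 232/9; seller burden = 114 − 997/9 = 29/9.

Buyers bear 232/9, sellers bear 29/9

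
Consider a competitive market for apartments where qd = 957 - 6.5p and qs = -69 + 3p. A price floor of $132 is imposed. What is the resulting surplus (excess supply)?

Equilibrium price would be p* = 108, so the floor at 132 binds.
At p = 132: qd = 99, qs = 327.
Surplus = 327 − 99 = 228.

Surplus = 228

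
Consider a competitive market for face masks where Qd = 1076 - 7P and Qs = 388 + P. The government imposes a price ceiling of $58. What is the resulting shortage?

Equilibrium price would be P* = 86, so the ceiling at 58 binds.
At P = 58: Qd = 1076 − 7(58) = 670, Qs = 388 + 1(58) = 446.
Shortage = 670 − 446 = 224.

Shortage = 224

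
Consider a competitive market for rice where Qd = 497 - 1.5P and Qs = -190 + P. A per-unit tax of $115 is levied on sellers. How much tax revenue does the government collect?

Tax revenue = 1817

Pre-tax equilibrium: P* = 274.8, Q* = 84.8.
Tax on sellers shifts supply to Qs = -190 + 1(P − 115) = -305 + P.
497 - 1.5P = -305 + P gives buyer price Pb = 320.8; sellers receive Ps = 320.8 − 115 = 205.8.
New quantity: Q = 497 − 1.5(320.8) = 15.8.
Revenue = 115 × 15.8 = 1817.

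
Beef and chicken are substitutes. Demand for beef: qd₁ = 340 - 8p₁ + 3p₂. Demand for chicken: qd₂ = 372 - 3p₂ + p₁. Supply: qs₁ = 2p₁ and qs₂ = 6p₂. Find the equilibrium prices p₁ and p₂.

Market 1: 340 - 8p₁ + 3p₂ = 2p₁ → 10p₁ - 3p₂ = 340.
Market 2: 9p₂ - p₁ = 372.
Eliminating p₂: 9×(1) + 3×(2) gives 87p₁ = 4176, so p₁ = 48.
Back-substitute into (2): p₂ = (372 + 1×48) / 9 = 140/3.

p₁ = 48, p₂ = 140/3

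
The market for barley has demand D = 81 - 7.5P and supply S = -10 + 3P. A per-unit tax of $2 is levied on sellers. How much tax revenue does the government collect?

Pre-tax equilibrium: P* = 26/3, Q* = 16.
Tax on sellers shifts supply to S = -10 + 3(P − 2) = -16 + 3P.
81 - 7.5P = -16 + 3P gives buyer price Pb = 194/21; sellers receive Ps = 194/21 − 2 = 152/21.
New quantity: Q = 81 − 7.5(194/21) = 82/7.
Revenue = 2 × 82/7 = 164/7.

Tax revenue = 164/7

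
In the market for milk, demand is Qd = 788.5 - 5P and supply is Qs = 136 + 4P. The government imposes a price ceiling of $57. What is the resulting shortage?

Shortage = 139.5

Equilibrium price would be P* = 72.5, so the ceiling at 57 binds.
At P = 57: Qd = 788.5 − 5(57) = 503.5, Qs = 136 + 4(57) = 364.
Shortage = 503.5 − 364 = 139.5.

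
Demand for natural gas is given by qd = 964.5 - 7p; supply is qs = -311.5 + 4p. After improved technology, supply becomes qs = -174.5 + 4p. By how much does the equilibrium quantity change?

Original equilibrium: p* = 116, q* = 152.5.
New equilibrium: 964.5 - 7p = -174.5 + 4p, so 1139 = 11p and p' = 1139/11; q' = 964.5 − 7(1139/11) = 5273/22.
Change in quantity: 5273/22 − 152.5 = 959/11.

Δq = 959/11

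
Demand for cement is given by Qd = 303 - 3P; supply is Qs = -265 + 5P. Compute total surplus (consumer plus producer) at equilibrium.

Equilibrium: 303 - 3P = -265 + 5P gives P* = 71, Q* = 90.
Demand choke price: P = 101; supply starts at P = 53.
CS = ½(101 − 71)(90) = 1350; PS = ½(71 − 53)(90) = 810.

Total surplus = 2160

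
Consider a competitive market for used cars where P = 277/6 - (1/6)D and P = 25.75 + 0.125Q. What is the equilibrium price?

P* = 34.5

Set the two price expressions equal: 277/6 - (1/6)Q = 25.75 + 0.125Q.
245/12 = (7/24)Q, so Q* = 70.
P* = 277/6 − (1/6)(70) = 34.5.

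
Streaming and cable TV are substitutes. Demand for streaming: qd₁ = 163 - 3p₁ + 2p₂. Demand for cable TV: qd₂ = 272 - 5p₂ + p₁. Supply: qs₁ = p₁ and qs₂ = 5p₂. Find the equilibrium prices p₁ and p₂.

Market 1: 163 - 3p₁ + 2p₂ = p₁ → 4p₁ - 2p₂ = 163.
Market 2: 10p₂ - p₁ = 272.
Eliminating p₂: 10×(1) + 2×(2) gives 38p₁ = 2174, so p₁ = 1087/19.
Back-substitute into (2): p₂ = (272 + 1×1087/19) / 10 = 1251/38.

p₁ = 1087/19, p₂ = 1251/38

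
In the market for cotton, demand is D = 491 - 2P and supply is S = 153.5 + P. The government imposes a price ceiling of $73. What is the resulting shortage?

Shortage = 118.5

Equilibrium price would be P* = 112.5, so the ceiling at 73 binds.
At P = 73: D = 491 − 2(73) = 345, S = 153.5 + 1(73) = 226.5.
Shortage = 345 − 226.5 = 118.5.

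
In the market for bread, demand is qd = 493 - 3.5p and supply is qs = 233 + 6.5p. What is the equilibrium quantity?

Set qd = qs: 493 - 3.5p = 233 + 6.5p.
260 = 10p, so p* = 26.
q* = 493 − 3.5(26) = 402.

q* = 402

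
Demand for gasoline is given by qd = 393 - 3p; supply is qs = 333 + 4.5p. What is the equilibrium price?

p* = 8

Set qd = qs: 393 - 3p = 333 + 4.5p.
60 = 7.5p, so p* = 8.
q* = 393 − 3(8) = 369.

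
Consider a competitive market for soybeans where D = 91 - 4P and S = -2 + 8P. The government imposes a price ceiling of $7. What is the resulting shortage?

Equilibrium price would be P* = 7.75, so the ceiling at 7 binds.
At P = 7: D = 91 − 4(7) = 63, S = -2 + 8(7) = 54.
Shortage = 63 − 54 = 9.

Shortage = 9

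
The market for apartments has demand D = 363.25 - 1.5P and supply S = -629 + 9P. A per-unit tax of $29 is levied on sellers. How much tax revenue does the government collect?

Tax revenue = 74791/14

Pre-tax equilibrium: P* = 94.5, Q* = 221.5.
Tax on sellers shifts supply to S = -629 + 9(P − 29) = -890 + 9P.
363.25 - 1.5P = -890 + 9P gives buyer price Pb = 1671/14; sellers receive Ps = 1671/14 − 29 = 1265/14.
New quantity: Q = 363.25 − 1.5(1671/14) = 2579/14.
Revenue = 29 × 2579/14 = 74791/14.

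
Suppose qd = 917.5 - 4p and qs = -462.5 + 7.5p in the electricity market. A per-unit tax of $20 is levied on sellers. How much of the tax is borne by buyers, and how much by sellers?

Buyers bear 300/23, sellers bear 160/23

Pre-tax equilibrium: p* = 120, q* = 437.5.
Tax on sellers shifts supply to qs = -462.5 + 7.5(p − 20) = -612.5 + 7.5p.
917.5 - 4p = -612.5 + 7.5p gives buyer price pb = 3060/23; sellers receive ps = 3060/23 − 20 = 2600/23.
New quantity: q = 917.5 − 4(3060/23) = 17725/46.
Buyer burden = 3060/23 − 120 = 300/23; seller burden = 120 − 2600/23 = 160/23.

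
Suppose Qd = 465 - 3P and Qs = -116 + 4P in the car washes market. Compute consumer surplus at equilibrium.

Equilibrium: 465 - 3P = -116 + 4P gives P* = 83, Q* = 216.
Demand choke price (Qd = 0): P = 155.
CS = ½(155 − 83)(216) = 7776.

Consumer surplus = 7776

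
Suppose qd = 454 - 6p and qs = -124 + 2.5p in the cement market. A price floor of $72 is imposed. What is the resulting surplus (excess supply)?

Surplus = 34

Equilibrium price would be p* = 68, so the floor at 72 binds.
At p = 72: qd = 22, qs = 56.
Surplus = 56 − 22 = 34.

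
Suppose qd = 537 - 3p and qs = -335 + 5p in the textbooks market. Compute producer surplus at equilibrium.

Producer surplus = 4410

Equilibrium: 537 - 3p = -335 + 5p gives p* = 109, q* = 210.
Supply starts at p = 67 (where qs = 0).
PS = ½(109 − 67)(210) = 4410.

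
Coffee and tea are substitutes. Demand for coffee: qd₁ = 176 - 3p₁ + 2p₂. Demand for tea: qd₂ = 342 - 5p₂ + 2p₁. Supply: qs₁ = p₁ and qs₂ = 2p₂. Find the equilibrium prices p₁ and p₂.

p₁ = 479/6, p₂ = 215/3

Market 1: 176 - 3p₁ + 2p₂ = p₁ → 4p₁ - 2p₂ = 176.
Market 2: 7p₂ - 2p₁ = 342.
Eliminating p₂: 7×(1) + 2×(2) gives 24p₁ = 1916, so p₁ = 479/6.
Back-substitute into (2): p₂ = (342 + 2×479/6) / 7 = 215/3.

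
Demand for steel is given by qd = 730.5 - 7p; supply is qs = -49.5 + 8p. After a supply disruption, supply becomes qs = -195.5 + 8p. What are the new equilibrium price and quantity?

Original equilibrium: p* = 52, q* = 366.5.
New equilibrium: 730.5 - 7p = -195.5 + 8p, so 926 = 15p and p' = 926/15; q' = 730.5 − 7(926/15) = 8951/30.

p' = 926/15, q' = 8951/30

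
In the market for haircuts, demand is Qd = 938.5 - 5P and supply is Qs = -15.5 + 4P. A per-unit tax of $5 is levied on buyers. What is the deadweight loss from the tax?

Pre-tax equilibrium: P* = 106, Q* = 408.5.
Tax on buyers shifts demand to Qd = 938.5 − 5(P + 5) = 913.5 - 5P.
913.5 - 5P = -15.5 + 4P gives seller price Ps = 929/9; buyers pay Pb = 929/9 + 5 = 974/9.
New quantity: Q = 938.5 − 5(974/9) = 7153/18.
DWL = ½ × 5 × (408.5 − 7153/18) = 250/9.

Deadweight loss = 250/9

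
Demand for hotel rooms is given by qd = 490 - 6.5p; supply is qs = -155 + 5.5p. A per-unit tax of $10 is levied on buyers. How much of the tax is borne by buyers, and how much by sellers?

Pre-tax equilibrium: p* = 53.75, q* = 140.625.
Tax on buyers shifts demand to qd = 490 − 6.5(p + 10) = 425 - 6.5p.
425 - 6.5p = -155 + 5.5p gives seller price ps = 145/3; buyers pay pb = 145/3 + 10 = 175/3.
New quantity: q = 490 − 6.5(175/3) = 665/6.
Buyer burden = 175/3 − 53.75 = 55/12; seller burden = 53.75 − 145/3 = 65/12.

Buyers bear 55/12, sellers bear 65/12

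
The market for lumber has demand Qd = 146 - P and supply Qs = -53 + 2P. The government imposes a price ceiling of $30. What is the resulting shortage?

Equilibrium price would be P* = 199/3, so the ceiling at 30 binds.
At P = 30: Qd = 146 − 1(30) = 116, Qs = -53 + 2(30) = 7.
Shortage = 116 − 7 = 109.

Shortage = 109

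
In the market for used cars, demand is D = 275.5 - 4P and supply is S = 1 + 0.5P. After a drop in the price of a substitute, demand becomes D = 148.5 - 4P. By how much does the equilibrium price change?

ΔP = -254/9

Original equilibrium: P* = 61, Q* = 31.5.
New equilibrium: 148.5 - 4P = 1 + 0.5P, so 147.5 = 4.5P and P' = 295/9; Q' = 148.5 − 4(295/9) = 313/18.
Change in price: 295/9 − 61 = -254/9.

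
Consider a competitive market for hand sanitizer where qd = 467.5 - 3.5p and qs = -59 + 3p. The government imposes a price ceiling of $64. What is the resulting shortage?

Equilibrium price would be p* = 81, so the ceiling at 64 binds.
At p = 64: qd = 467.5 − 3.5(64) = 243.5, qs = -59 + 3(64) = 133.
Shortage = 243.5 − 133 = 110.5.

Shortage = 110.5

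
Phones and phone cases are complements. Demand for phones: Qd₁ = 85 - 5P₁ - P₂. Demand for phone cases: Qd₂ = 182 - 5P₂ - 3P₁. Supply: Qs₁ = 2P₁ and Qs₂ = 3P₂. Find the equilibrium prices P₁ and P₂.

P₁ = 498/53, P₂ = 1019/53

Market 1: 85 - 5P₁ - P₂ = 2P₁ → 7P₁ + P₂ = 85.
Market 2: 8P₂ + 3P₁ = 182.
Eliminating P₂: 8×(1) − 1×(2) gives 53P₁ = 498, so P₁ = 498/53.
Back-substitute into (2): P₂ = (182 − 3×498/53) / 8 = 1019/53.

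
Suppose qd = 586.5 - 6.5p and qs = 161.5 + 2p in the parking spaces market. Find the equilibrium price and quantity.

Set qd = qs: 586.5 - 6.5p = 161.5 + 2p.
425 = 8.5p, so p* = 50.
q* = 586.5 − 6.5(50) = 261.5.

p* = 50, q* = 261.5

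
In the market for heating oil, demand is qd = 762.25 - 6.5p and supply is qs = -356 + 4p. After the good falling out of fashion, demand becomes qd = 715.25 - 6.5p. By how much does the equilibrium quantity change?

Original equilibrium: p* = 106.5, q* = 70.
New equilibrium: 715.25 - 6.5p = -356 + 4p, so 1071.25 = 10.5p and p' = 4285/42; q' = 715.25 − 6.5(4285/42) = 1094/21.
Change in quantity: 1094/21 − 70 = -376/21.

Δq = -376/21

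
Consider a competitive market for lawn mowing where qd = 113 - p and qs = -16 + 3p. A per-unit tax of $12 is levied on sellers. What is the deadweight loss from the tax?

Deadweight loss = 54

Pre-tax equilibrium: p* = 32.25, q* = 80.75.
Tax on sellers shifts supply to qs = -16 + 3(p − 12) = -52 + 3p.
113 - p = -52 + 3p gives buyer price pb = 41.25; sellers receive ps = 41.25 − 12 = 29.25.
New quantity: q = 113 − 1(41.25) = 71.75.
DWL = ½ × 12 × (80.75 − 71.75) = 54.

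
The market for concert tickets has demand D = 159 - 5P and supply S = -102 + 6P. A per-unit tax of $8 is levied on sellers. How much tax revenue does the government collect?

Pre-tax equilibrium: P* = 261/11, Q* = 444/11.
Tax on sellers shifts supply to S = -102 + 6(P − 8) = -150 + 6P.
159 - 5P = -150 + 6P gives buyer price Pb = 309/11; sellers receive Ps = 309/11 − 8 = 221/11.
New quantity: Q = 159 − 5(309/11) = 204/11.
Revenue = 8 × 204/11 = 1632/11.

Tax revenue = 1632/11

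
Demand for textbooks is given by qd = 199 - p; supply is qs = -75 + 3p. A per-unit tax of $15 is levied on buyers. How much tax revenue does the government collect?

Tax revenue = 1788.75

Pre-tax equilibrium: p* = 68.5, q* = 130.5.
Tax on buyers shifts demand to qd = 199 − 1(p + 15) = 184 - p.
184 - p = -75 + 3p gives seller price ps = 64.75; buyers pay pb = 64.75 + 15 = 79.75.
New quantity: q = 199 − 1(79.75) = 119.25.
Revenue = 15 × 119.25 = 1788.75.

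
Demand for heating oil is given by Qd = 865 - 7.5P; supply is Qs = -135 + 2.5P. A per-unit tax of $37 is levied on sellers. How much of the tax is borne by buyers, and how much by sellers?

Buyers bear $9.25, sellers bear $27.75

Pre-tax equilibrium: P* = 100, Q* = 115.
Tax on sellers shifts supply to Qs = -135 + 2.5(P − 37) = -227.5 + 2.5P.
865 - 7.5P = -227.5 + 2.5P gives buyer price Pb = 109.25; sellers receive Ps = 109.25 − 37 = 72.25.
New quantity: Q = 865 − 7.5(109.25) = 45.625.
Buyer burden = 109.25 − 100 = 9.25; seller burden = 100 − 72.25 = 27.75.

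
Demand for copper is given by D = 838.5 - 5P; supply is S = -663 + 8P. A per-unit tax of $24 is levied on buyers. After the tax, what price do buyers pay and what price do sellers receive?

Pre-tax equilibrium: P* = 115.5, Q* = 261.
Tax on buyers shifts demand to D = 838.5 − 5(P + 24) = 718.5 - 5P.
718.5 - 5P = -663 + 8P gives seller price Ps = 2763/26; buyers pay Pb = 2763/26 + 24 = 3387/26.
New quantity: Q = 838.5 − 5(3387/26) = 2433/13.

Buyers pay 3387/26, sellers receive 2763/26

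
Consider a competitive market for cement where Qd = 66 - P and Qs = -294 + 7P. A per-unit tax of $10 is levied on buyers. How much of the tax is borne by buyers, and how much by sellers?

Buyers bear $8.75, sellers bear $1.25

Pre-tax equilibrium: P* = 45, Q* = 21.
Tax on buyers shifts demand to Qd = 66 − 1(P + 10) = 56 - P.
56 - P = -294 + 7P gives seller price Ps = 43.75; buyers pay Pb = 43.75 + 10 = 53.75.
New quantity: Q = 66 − 1(53.75) = 12.25.
Buyer burden = 53.75 − 45 = 8.75; seller burden = 45 − 43.75 = 1.25.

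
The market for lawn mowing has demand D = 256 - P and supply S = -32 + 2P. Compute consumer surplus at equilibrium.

Consumer surplus = 12800

Equilibrium: 256 - P = -32 + 2P gives P* = 96, Q* = 160.
Demand choke price (D = 0): P = 256.
CS = ½(256 − 96)(160) = 12800.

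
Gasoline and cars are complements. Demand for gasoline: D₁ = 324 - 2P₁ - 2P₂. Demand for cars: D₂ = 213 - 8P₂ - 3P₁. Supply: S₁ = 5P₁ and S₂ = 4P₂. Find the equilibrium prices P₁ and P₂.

P₁ = 577/13, P₂ = 173/26

Market 1: 324 - 2P₁ - 2P₂ = 5P₁ → 7P₁ + 2P₂ = 324.
Market 2: 12P₂ + 3P₁ = 213.
Eliminating P₂: 12×(1) − 2×(2) gives 78P₁ = 3462, so P₁ = 577/13.
Back-substitute into (2): P₂ = (213 − 3×577/13) / 12 = 173/26.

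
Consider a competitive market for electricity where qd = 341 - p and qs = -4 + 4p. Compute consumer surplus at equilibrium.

Equilibrium: 341 - p = -4 + 4p gives p* = 69, q* = 272.
Demand choke price (qd = 0): p = 341.
CS = ½(341 − 69)(272) = 36992.

Consumer surplus = 36992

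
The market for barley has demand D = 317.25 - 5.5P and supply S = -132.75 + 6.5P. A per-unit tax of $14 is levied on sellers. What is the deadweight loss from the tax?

Deadweight loss = 7007/24

Pre-tax equilibrium: P* = 37.5, Q* = 111.
Tax on sellers shifts supply to S = -132.75 + 6.5(P − 14) = -223.75 + 6.5P.
317.25 - 5.5P = -223.75 + 6.5P gives buyer price Pb = 541/12; sellers receive Ps = 541/12 − 14 = 373/12.
New quantity: Q = 317.25 − 5.5(541/12) = 1663/24.
DWL = ½ × 14 × (111 − 1663/24) = 7007/24.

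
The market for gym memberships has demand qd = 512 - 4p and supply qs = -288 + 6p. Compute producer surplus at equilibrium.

Producer surplus = 3072

Equilibrium: 512 - 4p = -288 + 6p gives p* = 80, q* = 192.
Supply starts at p = 48 (where qs = 0).
PS = ½(80 − 48)(192) = 3072.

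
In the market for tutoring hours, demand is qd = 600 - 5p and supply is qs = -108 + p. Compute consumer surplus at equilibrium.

Consumer surplus = 10

Equilibrium: 600 - 5p = -108 + p gives p* = 118, q* = 10.
Demand choke price (qd = 0): p = 120.
CS = ½(120 − 118)(10) = 10.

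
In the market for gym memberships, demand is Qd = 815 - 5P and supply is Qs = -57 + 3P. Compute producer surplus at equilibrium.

Equilibrium: 815 - 5P = -57 + 3P gives P* = 109, Q* = 270.
Supply starts at P = 19 (where Qs = 0).
PS = ½(109 − 19)(270) = 12150.

Producer surplus = 12150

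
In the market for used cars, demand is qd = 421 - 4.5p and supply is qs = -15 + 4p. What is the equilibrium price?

Set qd = qs: 421 - 4.5p = -15 + 4p.
436 = 8.5p, so p* = 872/17.
q* = 421 − 4.5(872/17) = 3233/17.

p* = 872/17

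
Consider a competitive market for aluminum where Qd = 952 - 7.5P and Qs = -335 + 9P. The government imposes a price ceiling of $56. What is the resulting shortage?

Equilibrium price would be P* = 78, so the ceiling at 56 binds.
At P = 56: Qd = 952 − 7.5(56) = 532, Qs = -335 + 9(56) = 169.
Shortage = 532 − 169 = 363.

Shortage = 363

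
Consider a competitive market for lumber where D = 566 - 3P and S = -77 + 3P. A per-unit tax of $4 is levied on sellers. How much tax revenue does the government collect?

Pre-tax equilibrium: P* = 643/6, Q* = 244.5.
Tax on sellers shifts supply to S = -77 + 3(P − 4) = -89 + 3P.
566 - 3P = -89 + 3P gives buyer price Pb = 655/6; sellers receive Ps = 655/6 − 4 = 631/6.
New quantity: Q = 566 − 3(655/6) = 238.5.
Revenue = 4 × 238.5 = 954.

Tax revenue = 954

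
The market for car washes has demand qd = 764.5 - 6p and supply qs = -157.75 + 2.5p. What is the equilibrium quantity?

q* = 113.5

Set qd = qs: 764.5 - 6p = -157.75 + 2.5p.
922.25 = 8.5p, so p* = 108.5.
q* = 764.5 − 6(108.5) = 113.5.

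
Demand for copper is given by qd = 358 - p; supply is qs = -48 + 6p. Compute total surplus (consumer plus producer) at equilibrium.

Equilibrium: 358 - p = -48 + 6p gives p* = 58, q* = 300.
Demand choke price: p = 358; supply starts at p = 8.
CS = ½(358 − 58)(300) = 45000; PS = ½(58 − 8)(300) = 7500.

Total surplus = 52500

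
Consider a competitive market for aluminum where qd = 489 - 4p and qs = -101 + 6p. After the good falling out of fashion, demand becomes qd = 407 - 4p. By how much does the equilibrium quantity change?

Original equilibrium: p* = 59, q* = 253.
New equilibrium: 407 - 4p = -101 + 6p, so 508 = 10p and p' = 50.8; q' = 407 − 4(50.8) = 203.8.
Change in quantity: 203.8 − 253 = -49.2.

Δq = -49.2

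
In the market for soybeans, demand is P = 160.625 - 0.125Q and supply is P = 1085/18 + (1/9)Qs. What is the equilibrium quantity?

Q* = 425

Set the two price expressions equal: 160.625 - 0.125Q = 1085/18 + (1/9)Q.
7225/72 = (17/72)Q, so Q* = 425.
P* = 160.625 − (0.125)(425) = 107.5.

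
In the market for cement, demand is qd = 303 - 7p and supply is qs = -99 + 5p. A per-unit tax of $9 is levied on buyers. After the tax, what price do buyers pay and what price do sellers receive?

Pre-tax equilibrium: p* = 33.5, q* = 68.5.
Tax on buyers shifts demand to qd = 303 − 7(p + 9) = 240 - 7p.
240 - 7p = -99 + 5p gives seller price ps = 28.25; buyers pay pb = 28.25 + 9 = 37.25.
New quantity: q = 303 − 7(37.25) = 42.25.

Buyers pay $37.25, sellers receive $28.25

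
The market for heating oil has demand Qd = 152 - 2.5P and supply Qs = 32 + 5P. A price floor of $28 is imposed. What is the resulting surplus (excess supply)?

Surplus = 90

Equilibrium price would be P* = 16, so the floor at 28 binds.
At P = 28: Qd = 82, Qs = 172.
Surplus = 172 − 82 = 90.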